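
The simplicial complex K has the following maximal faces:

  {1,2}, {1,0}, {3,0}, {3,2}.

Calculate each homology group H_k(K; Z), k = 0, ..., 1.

K has 4 vertices, 4 edges.
rank ∂_0 = 0, rank ∂_1 = 3 ⇒ b_0 = 4 − 0 − 3 = 1; all invariant factors of ∂_1 are 1 so no torsion. So H_0 = Z.
rank ∂_1 = 3, rank ∂_2 = 0 ⇒ b_1 = 4 − 3 − 0 = 1. So H_1 = Z.

H_0 = Z,  H_1 = Z.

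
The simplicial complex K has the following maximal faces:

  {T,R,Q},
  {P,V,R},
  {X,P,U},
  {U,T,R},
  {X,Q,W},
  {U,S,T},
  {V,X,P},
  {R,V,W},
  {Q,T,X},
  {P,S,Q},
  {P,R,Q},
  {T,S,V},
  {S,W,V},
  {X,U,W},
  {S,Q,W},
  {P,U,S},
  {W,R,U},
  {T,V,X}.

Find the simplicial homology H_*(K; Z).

H_0 = Z,  H_1 = Z^2,  H_2 = Z.

Take the total order P < Q < R < S < T < U < V < W < X on the vertex set. Then K (dimension 2) consists of the simplices:

  0-simplices (9): P, Q, R, S, T, U, V, W, X
  1-simplices (27): PQ, PR, PS, PU, PV, PX, QR, QS, QT, QW, QX, RT, RU, RV, RW, ST, SU, SV, SW, TU, TV, TX, UW, UX, VW, VX, WX
  2-simplices (18): PQR, PQS, PRV, PSU, PUX, PVX, QRT, QSW, QTX, QWX, RTU, RUW, RVW, STU, STV, SVW, TVX, UWX

giving chain groups C_0 ≅ Z^9, C_1 ≅ Z^27, C_2 ≅ Z^18.

∂_1: C_1 → C_0 sends each edge [p,q] (with p < q) to q − p. For instance
  ∂TU = U − T.
This gives a 9×27 integer matrix of rank 8; reducing to Smith normal form yields diagonal entries (1,1,1,1,1,1,1,1).

∂_2: C_2 → C_1 acts by ∂[p,q,r] = [q,r] − [p,r] + [p,q]. For instance
  ∂PRV = RV − PV + PR,
  ∂STU = TU − SU + ST.
The resulting 27×18 matrix has rank 17, and its Smith normal form has invariant factors (1,1,1,1,1,1,1,1,1,1,1,1,1,1,1,1,1).

Now H_k = ker ∂_k / im ∂_{k+1}, so:

  H_0: rank C_0 − rank ∂_1 = 9 − 8 = 1, and the invariant factors of ∂_1 are all 1, so H_0 ≅ Z.
  H_1: rank ker ∂_1 − rank ∂_2 = (27 − 8) − 17 = 2, and the invariant factors of ∂_2 are all 1, so H_1 ≅ Z^2.
  H_2: rank ker ∂_2 − rank ∂_3 = (18 − 17) − 0 = 1, and there is no ∂_3, so H_2 ≅ Z.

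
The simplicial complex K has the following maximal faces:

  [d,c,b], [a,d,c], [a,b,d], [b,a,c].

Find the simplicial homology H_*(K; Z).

Order the vertices as a < b < c < d. Listing each simplex with vertices in this order, K has dimension 2 with simplices:

  0-simplices (4): a, b, c, d
  1-simplices (6): ab, ac, ad, bc, bd, cd
  2-simplices (4): abc, abd, acd, bcd

Hence C_0 ≅ Z^4, C_1 ≅ Z^6, C_2 ≅ Z^4.

Boundary ∂_1: C_1 → C_0 maps an edge to its endpoints' difference, ∂[p,q] = q − p.
As a 4×6 matrix over Z this has rank 3, with invariant factors (1,1,1).

∂_2: C_2 → C_1 acts by ∂[p,q,r] = [q,r] − [p,r] + [p,q]. For instance
  ∂abc = bc − ac + ab,
  ∂bcd = cd − bd + bc.
The resulting 6×4 matrix has rank 3, and its Smith normal form has invariant factors (1,1,1).

Computing H_k = (kernel of ∂_k) / (image of ∂_{k+1}):

  H_0: rank C_0 − rank ∂_1 = 4 − 3 = 1, and the invariant factors of ∂_1 are all 1, so H_0 = Z.
  H_1: rank ker ∂_1 − rank ∂_2 = (6 − 3) − 3 = 0, and the invariant factors of ∂_2 are all 1, so H_1 = 0.
  H_2: rank ker ∂_2 − rank ∂_3 = (4 − 3) − 0 = 1, and there is no ∂_3, so H_2 = Z.

As a check, the Euler characteristic is 4 − 6 + 4 = 2, which agrees with 1 − 0 + 1 = 2.

H_0 = Z,  H_1 = 0,  H_2 = Z.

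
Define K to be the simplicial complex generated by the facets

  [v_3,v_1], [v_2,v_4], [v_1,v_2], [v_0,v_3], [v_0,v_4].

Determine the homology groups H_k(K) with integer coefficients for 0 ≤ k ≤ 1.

Take the total order v_0 < v_1 < v_2 < v_3 < v_4 on the vertex set. Then K (dimension 1) consists of the simplices:

  0-simplices (5): [v_0], [v_1], [v_2], [v_3], [v_4]
  1-simplices (5): [v_0,v_3], [v_0,v_4], [v_1,v_2], [v_1,v_3], [v_2,v_4]

so the chain groups are C_0 ≅ Z^5, C_1 ≅ Z^5.

The boundary map ∂_1: C_1 → C_0 is given by ∂[p,q] = [q] − [p].
As a 5×5 matrix over Z this has rank 4, with invariant factors (1,1,1,1).

Now H_k = ker ∂_k / im ∂_{k+1}, so:

  H_0: rank C_0 − rank ∂_1 = 5 − 4 = 1, and the invariant factors of ∂_1 are all 1, so H_0 = Z.
  H_1: rank ker ∂_1 − rank ∂_2 = (5 − 4) − 0 = 1, and there is no ∂_2, so H_1 = Z.

(K is a triangulation of the circle S^1.)

H_0 = Z,  H_1 = Z.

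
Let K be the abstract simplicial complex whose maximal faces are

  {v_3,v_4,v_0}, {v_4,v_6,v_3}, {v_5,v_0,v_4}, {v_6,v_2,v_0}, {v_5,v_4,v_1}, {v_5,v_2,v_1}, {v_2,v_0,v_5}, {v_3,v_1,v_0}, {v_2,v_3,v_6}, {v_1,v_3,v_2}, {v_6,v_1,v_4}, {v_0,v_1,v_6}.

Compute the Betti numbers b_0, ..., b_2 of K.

b_0 = 1, b_1 = 0, b_2 = 0.

Take the total order v_0 < v_1 < v_2 < v_3 < v_4 < v_5 < v_6 on the vertex set. Then K (dimension 2) consists of the simplices:

  0-simplices (7): [v_0], [v_1], [v_2], [v_3], [v_4], [v_5], [v_6]
  1-simplices (18): (18 of them)
  2-simplices (12): (12 of them)

giving chain groups C_0 ≅ Z^7, C_1 ≅ Z^18, C_2 ≅ Z^12.

The boundary map ∂_1: C_1 → C_0 maps an edge to its endpoints' difference, ∂[p,q] = q − p. For instance
  ∂[v_3,v_4] = [v_4] − [v_3].
The 7×18 boundary matrix has rank 6 and Smith normal form diag(1,1,1,1,1,1).

The boundary map ∂_2: C_2 → C_1 acts by ∂[p,q,r] = [q,r] − [p,r] + [p,q]. For instance
  ∂[v_1,v_4,v_6] = [v_4,v_6] − [v_1,v_6] + [v_1,v_4],
  ∂[v_0,v_3,v_4] = [v_3,v_4] − [v_0,v_4] + [v_0,v_3].
This gives a 18×12 integer matrix of rank 12; reducing to Smith normal form yields diagonal entries (1,1,1,1,1,1,1,1,1,1,1,2).

Reading off H_k = ker ∂_k / im ∂_{k+1}:

  H_0: rank C_0 − rank ∂_1 = 7 − 6 = 1, and the invariant factors of ∂_1 are all 1, so H_0 ≅ Z.
  H_1: rank ker ∂_1 − rank ∂_2 = (18 − 6) − 12 = 0, and ∂_2 has invariant factor 2 > 1, so H_1 ≅ Z/2.
  H_2: rank ker ∂_2 − rank ∂_3 = (12 − 12) − 0 = 0, and there is no ∂_3, so H_2 ≅ 0.

Hence the Betti numbers are b_0 = 1, b_1 = 0, b_2 = 0.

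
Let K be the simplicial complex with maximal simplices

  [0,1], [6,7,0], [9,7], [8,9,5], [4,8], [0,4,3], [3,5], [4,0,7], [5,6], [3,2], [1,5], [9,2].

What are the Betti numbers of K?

Fix the vertex order 0 < 1 < 2 < 3 < 4 < 5 < 6 < 7 < 8 < 9 and write every simplex with vertices in increasing order. Then dim K = 2 and the simplices of K are:

  0-simplices (10): [0], [1], [2], [3], [4], [5], [6], [7], [8], [9]
  1-simplices (18): [0,1], [0,3], [0,4], [0,6], [0,7], [1,5], [2,3], [2,9], [3,4], [3,5], [4,7], [4,8], [5,6], [5,8], [5,9], [6,7], [7,9], [8,9]
  2-simplices (4): [0,3,4], [0,4,7], [0,6,7], [5,8,9]

Hence C_0 ≅ Z^10, C_1 ≅ Z^18, C_2 ≅ Z^4.

The boundary map ∂_1: C_1 → C_0 maps an edge to its endpoints' difference, ∂[p,q] = q − p.
The 10×18 boundary matrix has rank 9 and Smith normal form diag(1,1,1,1,1,1,1,1,1).

Boundary ∂_2: C_2 → C_1 acts by ∂[p,q,r] = [q,r] − [p,r] + [p,q]. For instance
  ∂[0,6,7] = [6,7] − [0,7] + [0,6],
  ∂[5,8,9] = [8,9] − [5,9] + [5,8].
As a 18×4 matrix over Z this has rank 4, with invariant factors (1,1,1,1).

Now H_k = ker ∂_k / im ∂_{k+1}, so:

  H_0: rank C_0 − rank ∂_1 = 10 − 9 = 1, and the invariant factors of ∂_1 are all 1, so H_0 = Z.
  H_1: rank ker ∂_1 − rank ∂_2 = (18 − 9) − 4 = 5, and the invariant factors of ∂_2 are all 1, so H_1 = Z^5.
  H_2: rank ker ∂_2 − rank ∂_3 = (4 − 4) − 0 = 0, and there is no ∂_3, so H_2 = 0.

As a check, the Euler characteristic is 10 − 18 + 4 = -4, which agrees with 1 − 5 + 0 = -4.

Hence the Betti numbers are b_0 = 1, b_1 = 5, b_2 = 0.

b_0 = 1, b_1 = 5, b_2 = 0.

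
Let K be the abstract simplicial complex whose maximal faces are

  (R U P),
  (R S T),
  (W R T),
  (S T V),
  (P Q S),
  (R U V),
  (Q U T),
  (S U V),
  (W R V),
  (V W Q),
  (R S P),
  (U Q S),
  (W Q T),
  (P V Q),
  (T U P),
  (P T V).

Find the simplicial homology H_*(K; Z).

Take the total order P < Q < R < S < T < U < V < W on the vertex set. Then K (dimension 2) consists of the simplices:

  0-simplices (8): P, Q, R, S, T, U, V, W
  1-simplices (24): PQ, PR, PS, PT, PU, PV, QS, QT, QU, QV, QW, RS, RT, RU, RV, RW, ST, SU, SV, TU, TV, TW, UV, VW
  2-simplices (16): PQS, PQV, PRS, PRU, PTU, PTV, QSU, QTU, QTW, QVW, RST, RTW, RUV, RVW, STV, SUV

Hence C_0 ≅ Z^8, C_1 ≅ Z^24, C_2 ≅ Z^16.

Boundary ∂_1: C_1 → C_0 sends each edge [p,q] (with p < q) to q − p. For instance
  ∂RT = T − R.
As a 8×24 matrix over Z this has rank 7, with invariant factors (1,1,1,1,1,1,1).

The boundary map ∂_2: C_2 → C_1 sends each 2-simplex [p,q,r] to [q,r] − [p,r] + [p,q]. For instance
  ∂QTW = TW − QW + QT,
  ∂QSU = SU − QU + QS.
This gives a 24×16 integer matrix of rank 15; reducing to Smith normal form yields diagonal entries (1,1,1,1,1,1,1,1,1,1,1,1,1,1,1).

Computing H_k = (kernel of ∂_k) / (image of ∂_{k+1}):

  H_0: rank C_0 − rank ∂_1 = 8 − 7 = 1, and the invariant factors of ∂_1 are all 1, so H_0 ≅ Z.
  H_1: rank ker ∂_1 − rank ∂_2 = (24 − 7) − 15 = 2, and the invariant factors of ∂_2 are all 1, so H_1 ≅ Z^2.
  H_2: rank ker ∂_2 − rank ∂_3 = (16 − 15) − 0 = 1, and there is no ∂_3, so H_2 ≅ Z.

As a check, the Euler characteristic is 8 − 24 + 16 = 0, which agrees with 1 − 2 + 1 = 0.
(K is a triangulation of the torus T^2.)

H_0 ≅ Z,  H_1 ≅ Z^2,  H_2 ≅ Z.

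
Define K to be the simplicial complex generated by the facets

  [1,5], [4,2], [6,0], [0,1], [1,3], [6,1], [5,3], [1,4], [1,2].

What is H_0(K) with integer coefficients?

H_0 ≅ Z.

K has 7 vertices, 9 edges.
rank ∂_0 = 0, rank ∂_1 = 6 ⇒ b_0 = 7 − 0 − 6 = 1; all invariant factors of ∂_1 are 1 so no torsion. So H_0 = Z.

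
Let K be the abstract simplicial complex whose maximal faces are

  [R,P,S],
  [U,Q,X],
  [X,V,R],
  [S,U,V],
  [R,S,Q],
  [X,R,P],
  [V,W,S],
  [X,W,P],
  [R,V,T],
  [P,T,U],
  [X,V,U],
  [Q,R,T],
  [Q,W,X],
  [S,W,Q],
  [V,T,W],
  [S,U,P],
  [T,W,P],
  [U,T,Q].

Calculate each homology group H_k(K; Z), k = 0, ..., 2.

Order the vertices as P < Q < R < S < T < U < V < W < X. Listing each simplex with vertices in this order, K has dimension 2 with simplices:

  0-simplices (9): P, Q, R, S, T, U, V, W, X
  1-simplices (27): PR, PS, PT, PU, PW, PX, QR, QS, QT, QU, QW, QX, RS, RT, RV, RX, SU, SV, SW, TU, TV, TW, UV, UX, VW, VX, WX
  2-simplices (18): PRS, PRX, PSU, PTU, PTW, PWX, QRS, QRT, QSW, QTU, QUX, QWX, RTV, RVX, SUV, SVW, TVW, UVX

Hence C_0 ≅ Z^9, C_1 ≅ Z^27, C_2 ≅ Z^18.

Boundary ∂_1: C_1 → C_0 sends each edge [p,q] (with p < q) to q − p. For instance
  ∂QR = R − Q.
The resulting 9×27 matrix has rank 8, and its Smith normal form has invariant factors (1,1,1,1,1,1,1,1).

∂_2: C_2 → C_1 sends each 2-simplex [p,q,r] to [q,r] − [p,r] + [p,q]. For instance
  ∂TVW = VW − TW + TV,
  ∂QTU = TU − QU + QT.
As a 27×18 matrix over Z this has rank 17, with invariant factors (1,1,1,1,1,1,1,1,1,1,1,1,1,1,1,1,1).

Computing H_k = (kernel of ∂_k) / (image of ∂_{k+1}):

  H_0: rank C_0 − rank ∂_1 = 9 − 8 = 1, and the invariant factors of ∂_1 are all 1, so H_0 ≅ Z.
  H_1: rank ker ∂_1 − rank ∂_2 = (27 − 8) − 17 = 2, and the invariant factors of ∂_2 are all 1, so H_1 ≅ Z^2.
  H_2: rank ker ∂_2 − rank ∂_3 = (18 − 17) − 0 = 1, and there is no ∂_3, so H_2 ≅ Z.

H_0 ≅ Z,  H_1 ≅ Z^2,  H_2 ≅ Z.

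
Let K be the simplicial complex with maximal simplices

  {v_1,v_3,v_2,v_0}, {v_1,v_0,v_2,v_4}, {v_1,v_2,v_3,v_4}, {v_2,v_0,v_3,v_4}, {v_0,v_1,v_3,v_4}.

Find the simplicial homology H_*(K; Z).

H_0 = Z,  H_1 = 0,  H_2 = 0,  H_3 = Z.

Fix the vertex order v_0 < v_1 < v_2 < v_3 < v_4 and write every simplex with vertices in increasing order. Then dim K = 3 and the simplices of K are:

  0-simplices (5): [v_0], [v_1], [v_2], [v_3], [v_4]
  1-simplices (10): [v_0,v_1], [v_0,v_2], [v_0,v_3], [v_0,v_4], [v_1,v_2], [v_1,v_3], [v_1,v_4], [v_2,v_3], [v_2,v_4], [v_3,v_4]
  2-simplices (10): [v_0,v_1,v_2], [v_0,v_1,v_3], [v_0,v_1,v_4], [v_0,v_2,v_3], [v_0,v_2,v_4], [v_0,v_3,v_4], [v_1,v_2,v_3], [v_1,v_2,v_4], [v_1,v_3,v_4], [v_2,v_3,v_4]
  3-simplices (5): [v_0,v_1,v_2,v_3], [v_0,v_1,v_2,v_4], [v_0,v_1,v_3,v_4], [v_0,v_2,v_3,v_4], [v_1,v_2,v_3,v_4]

giving chain groups C_0 ≅ Z^5, C_1 ≅ Z^10, C_2 ≅ Z^10, C_3 ≅ Z^5.

Boundary ∂_1: C_1 → C_0 maps an edge to its endpoints' difference, ∂[p,q] = q − p. For instance
  ∂[v_0,v_3] = [v_3] − [v_0].
The 5×10 boundary matrix has rank 4 and Smith normal form diag(1,1,1,1).

∂_2: C_2 → C_1 acts by ∂[p,q,r] = [q,r] − [p,r] + [p,q]. For instance
  ∂[v_0,v_3,v_4] = [v_3,v_4] − [v_0,v_4] + [v_0,v_3],
  ∂[v_0,v_2,v_3] = [v_2,v_3] − [v_0,v_3] + [v_0,v_2].
The 10×10 boundary matrix has rank 6 and Smith normal form diag(1,1,1,1,1,1).

Boundary ∂_3: C_3 → C_2 sends each 3-simplex σ to the alternating sum Σ_i (−1)^i (σ with its i-th vertex removed). For instance
  ∂[v_0,v_1,v_2,v_3] = [v_1,v_2,v_3] − [v_0,v_2,v_3] + [v_0,v_1,v_3] − [v_0,v_1,v_2],
  ∂[v_0,v_1,v_2,v_4] = [v_1,v_2,v_4] − [v_0,v_2,v_4] + [v_0,v_1,v_4] − [v_0,v_1,v_2].
As a 10×5 matrix over Z this has rank 4, with invariant factors (1,1,1,1).

Now H_k = ker ∂_k / im ∂_{k+1}, so:

  H_0: rank C_0 − rank ∂_1 = 5 − 4 = 1, and the invariant factors of ∂_1 are all 1, so H_0 ≅ Z.
  H_1: rank ker ∂_1 − rank ∂_2 = (10 − 4) − 6 = 0, and the invariant factors of ∂_2 are all 1, so H_1 ≅ 0.
  H_2: rank ker ∂_2 − rank ∂_3 = (10 − 6) − 4 = 0, and the invariant factors of ∂_3 are all 1, so H_2 ≅ 0.
  H_3: rank ker ∂_3 − rank ∂_4 = (5 − 4) − 0 = 1, and there is no ∂_4, so H_3 ≅ Z.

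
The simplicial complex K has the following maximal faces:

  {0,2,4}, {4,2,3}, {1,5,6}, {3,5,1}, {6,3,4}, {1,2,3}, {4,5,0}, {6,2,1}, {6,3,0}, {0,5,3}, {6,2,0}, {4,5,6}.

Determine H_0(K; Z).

Fix the vertex order 0 < 1 < 2 < 3 < 4 < 5 < 6 and write every simplex with vertices in increasing order. Then dim K = 2 and the simplices of K are:

  0-simplices (7): [0], [1], [2], [3], [4], [5], [6]
  1-simplices (18): [0,2], [0,3], [0,4], [0,5], [0,6], [1,2], [1,3], [1,5], [1,6], [2,3], [2,4], [2,6], [3,4], [3,5], [3,6], [4,5], [4,6], [5,6]
  2-simplices (12): [0,2,4], [0,2,6], [0,3,5], [0,3,6], [0,4,5], [1,2,3], [1,2,6], [1,3,5], [1,5,6], [2,3,4], [3,4,6], [4,5,6]

so the chain groups are C_0 ≅ Z^7, C_1 ≅ Z^18, C_2 ≅ Z^12.

The boundary map ∂_1: C_1 → C_0 sends each edge [p,q] (with p < q) to q − p. For instance
  ∂[1,6] = [6] − [1].
As a 7×18 matrix over Z this has rank 6, with invariant factors (1,1,1,1,1,1).

∂_2: C_2 → C_1 maps a triangle to the signed sum of its edges. For instance
  ∂[2,3,4] = [3,4] − [2,4] + [2,3],
  ∂[0,2,6] = [2,6] − [0,6] + [0,2].
This gives a 18×12 integer matrix of rank 12; reducing to Smith normal form yields diagonal entries (1,1,1,1,1,1,1,1,1,1,1,2).

Now H_k = ker ∂_k / im ∂_{k+1}, so:

  H_0: rank C_0 − rank ∂_1 = 7 − 6 = 1, and the invariant factors of ∂_1 are all 1, so H_0 = Z.

(K is a triangulation of the real projective plane RP^2.)

H_0 ≅ Z.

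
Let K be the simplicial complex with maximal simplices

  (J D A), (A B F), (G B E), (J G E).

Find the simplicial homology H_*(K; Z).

H_0 ≅ Z,  H_1 ≅ Z,  H_2 = 0.

Take the total order A < B < D < E < F < G < J on the vertex set. Then K (dimension 2) consists of the simplices:

  0-simplices (7): A, B, D, E, F, G, J
  1-simplices (11): AB, AD, AF, AJ, BE, BF, BG, DJ, EG, EJ, GJ
  2-simplices (4): ABF, ADJ, BEG, EGJ

so the chain groups are C_0 ≅ Z^7, C_1 ≅ Z^11, C_2 ≅ Z^4.

The boundary map ∂_1: C_1 → C_0 sends each edge [p,q] (with p < q) to q − p. For instance
  ∂EJ = J − E.
This gives a 7×11 integer matrix of rank 6; reducing to Smith normal form yields diagonal entries (1,1,1,1,1,1).

The boundary map ∂_2: C_2 → C_1 acts by ∂[p,q,r] = [q,r] − [p,r] + [p,q]. For instance
  ∂EGJ = GJ − EJ + EG,
  ∂BEG = EG − BG + BE.
As a 11×4 matrix over Z this has rank 4, with invariant factors (1,1,1,1).

Now H_k = ker ∂_k / im ∂_{k+1}, so:

  H_0: rank C_0 − rank ∂_1 = 7 − 6 = 1, and the invariant factors of ∂_1 are all 1, so H_0 ≅ Z.
  H_1: rank ker ∂_1 − rank ∂_2 = (11 − 6) − 4 = 1, and the invariant factors of ∂_2 are all 1, so H_1 ≅ Z.
  H_2: rank ker ∂_2 − rank ∂_3 = (4 − 4) − 0 = 0, and there is no ∂_3, so H_2 ≅ 0.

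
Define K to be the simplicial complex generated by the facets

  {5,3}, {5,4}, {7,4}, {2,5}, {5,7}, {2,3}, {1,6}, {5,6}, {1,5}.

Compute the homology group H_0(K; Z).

Order the vertices as 1 < 2 < 3 < 4 < 5 < 6 < 7. Listing each simplex with vertices in this order, K has dimension 1 with simplices:

  0-simplices (7): [1], [2], [3], [4], [5], [6], [7]
  1-simplices (9): [1,5], [1,6], [2,3], [2,5], [3,5], [4,5], [4,7], [5,6], [5,7]

Hence C_0 ≅ Z^7, C_1 ≅ Z^9.

The boundary map ∂_1: C_1 → C_0 sends each edge [p,q] (with p < q) to q − p.
This gives a 7×9 integer matrix of rank 6; reducing to Smith normal form yields diagonal entries (1,1,1,1,1,1).

Reading off H_k = ker ∂_k / im ∂_{k+1}:

  H_0: rank C_0 − rank ∂_1 = 7 − 6 = 1, and the invariant factors of ∂_1 are all 1, so H_0 ≅ Z.

H_0 ≅ Z.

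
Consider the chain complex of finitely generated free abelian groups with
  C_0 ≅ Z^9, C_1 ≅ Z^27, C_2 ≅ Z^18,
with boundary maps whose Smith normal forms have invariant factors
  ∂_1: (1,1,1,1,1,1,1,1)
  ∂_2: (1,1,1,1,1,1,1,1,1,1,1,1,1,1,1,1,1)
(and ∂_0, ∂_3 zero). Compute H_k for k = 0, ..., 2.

H_0 ≅ Z,  H_1 ≅ Z^2,  H_2 ≅ Z.

H_0: b_0 = 9 − 0 − 8 = 1; torsion from ∂_1 factors > 1: none. So H_0 ≅ Z.
H_1: b_1 = 27 − 8 − 17 = 2; torsion from ∂_2 factors > 1: none. So H_1 ≅ Z^2.
H_2: b_2 = 18 − 17 − 0 = 1; torsion from ∂_3 factors > 1: none. So H_2 ≅ Z.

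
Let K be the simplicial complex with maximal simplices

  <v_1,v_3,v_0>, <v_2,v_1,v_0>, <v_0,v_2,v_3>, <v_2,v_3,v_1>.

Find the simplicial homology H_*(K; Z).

We work with the vertex ordering v_0 < v_1 < v_2 < v_3. The simplices of K, each written with vertices in increasing order, are:

  0-simplices (4): [v_0], [v_1], [v_2], [v_3]
  1-simplices (6): [v_0,v_1], [v_0,v_2], [v_0,v_3], [v_1,v_2], [v_1,v_3], [v_2,v_3]
  2-simplices (4): [v_0,v_1,v_2], [v_0,v_1,v_3], [v_0,v_2,v_3], [v_1,v_2,v_3]

Hence C_0 ≅ Z^4, C_1 ≅ Z^6, C_2 ≅ Z^4.

∂_1: C_1 → C_0 sends each edge [p,q] (with p < q) to q − p. For instance
  ∂[v_1,v_2] = [v_2] − [v_1].
The 4×6 boundary matrix has rank 3 and Smith normal form diag(1,1,1).

The boundary map ∂_2: C_2 → C_1 maps a triangle to the signed sum of its edges. For instance
  ∂[v_1,v_2,v_3] = [v_2,v_3] − [v_1,v_3] + [v_1,v_2],
  ∂[v_0,v_1,v_3] = [v_1,v_3] − [v_0,v_3] + [v_0,v_1].
The resulting 6×4 matrix has rank 3, and its Smith normal form has invariant factors (1,1,1).

Computing H_k = (kernel of ∂_k) / (image of ∂_{k+1}):

  H_0: rank C_0 − rank ∂_1 = 4 − 3 = 1, and the invariant factors of ∂_1 are all 1, so H_0 = Z.
  H_1: rank ker ∂_1 − rank ∂_2 = (6 − 3) − 3 = 0, and the invariant factors of ∂_2 are all 1, so H_1 = 0.
  H_2: rank ker ∂_2 − rank ∂_3 = (4 − 3) − 0 = 1, and there is no ∂_3, so H_2 = Z.

As a check, the Euler characteristic is 4 − 6 + 4 = 2, which agrees with 1 − 0 + 1 = 2.
(K is a triangulation of the 2-sphere S^2.)

H_0 = Z,  H_1 = 0,  H_2 = Z.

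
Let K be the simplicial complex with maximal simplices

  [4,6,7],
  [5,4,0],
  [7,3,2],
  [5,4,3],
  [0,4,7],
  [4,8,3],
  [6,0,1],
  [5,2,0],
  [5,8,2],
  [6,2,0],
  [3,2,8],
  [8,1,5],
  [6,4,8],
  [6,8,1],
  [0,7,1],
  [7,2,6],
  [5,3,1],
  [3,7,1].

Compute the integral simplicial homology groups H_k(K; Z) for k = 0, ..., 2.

We work with the vertex ordering 0 < 1 < 2 < 3 < 4 < 5 < 6 < 7 < 8. The simplices of K, each written with vertices in increasing order, are:

  0-simplices (9): [0], [1], [2], [3], [4], [5], [6], [7], [8]
  1-simplices (27): (27 of them)
  2-simplices (18): [0,1,6], [0,1,7], [0,2,5], [0,2,6], [0,4,5], [0,4,7], [1,3,5], [1,3,7], [1,5,8], [1,6,8], [2,3,7], [2,3,8], [2,5,8], [2,6,7], [3,4,5], [3,4,8], [4,6,7], [4,6,8]

Hence C_0 ≅ Z^9, C_1 ≅ Z^27, C_2 ≅ Z^18.

The boundary map ∂_1: C_1 → C_0 maps an edge to its endpoints' difference, ∂[p,q] = q − p.
This gives a 9×27 integer matrix of rank 8; reducing to Smith normal form yields diagonal entries (1,1,1,1,1,1,1,1).

Boundary ∂_2: C_2 → C_1 acts by ∂[p,q,r] = [q,r] − [p,r] + [p,q]. For instance
  ∂[4,6,7] = [6,7] − [4,7] + [4,6],
  ∂[3,4,8] = [4,8] − [3,8] + [3,4].
This gives a 27×18 integer matrix of rank 18; reducing to Smith normal form yields diagonal entries (1,1,1,1,1,1,1,1,1,1,1,1,1,1,1,1,1,2).

Computing H_k = (kernel of ∂_k) / (image of ∂_{k+1}):

  H_0: rank C_0 − rank ∂_1 = 9 − 8 = 1, and the invariant factors of ∂_1 are all 1, so H_0 ≅ Z.
  H_1: rank ker ∂_1 − rank ∂_2 = (27 − 8) − 18 = 1, and ∂_2 has invariant factor 2 > 1, so H_1 ≅ Z ⊕ Z/2.
  H_2: rank ker ∂_2 − rank ∂_3 = (18 − 18) − 0 = 0, and there is no ∂_3, so H_2 ≅ 0.

H_0 = Z,  H_1 = Z ⊕ Z/2,  H_2 = 0.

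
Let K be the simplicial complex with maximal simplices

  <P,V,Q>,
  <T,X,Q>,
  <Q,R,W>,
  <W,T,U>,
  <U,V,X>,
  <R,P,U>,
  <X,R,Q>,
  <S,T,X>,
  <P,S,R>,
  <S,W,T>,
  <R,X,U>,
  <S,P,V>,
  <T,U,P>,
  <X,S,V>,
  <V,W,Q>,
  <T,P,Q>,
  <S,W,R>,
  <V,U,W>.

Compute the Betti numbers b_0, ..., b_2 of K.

Fix the vertex order P < Q < R < S < T < U < V < W < X and write every simplex with vertices in increasing order. Then dim K = 2 and the simplices of K are:

  0-simplices (9): P, Q, R, S, T, U, V, W, X
  1-simplices (27): PQ, PR, PS, PT, PU, PV, QR, QT, QV, QW, QX, RS, RU, RW, RX, ST, SV, SW, SX, TU, TW, TX, UV, UW, UX, VW, VX
  2-simplices (18): PQT, PQV, PRS, PRU, PSV, PTU, QRW, QRX, QTX, QVW, RSW, RUX, STW, STX, SVX, TUW, UVW, UVX

Hence C_0 ≅ Z^9, C_1 ≅ Z^27, C_2 ≅ Z^18.

The boundary map ∂_1: C_1 → C_0 sends each edge [p,q] (with p < q) to q − p.
This gives a 9×27 integer matrix of rank 8; reducing to Smith normal form yields diagonal entries (1,1,1,1,1,1,1,1).

Boundary ∂_2: C_2 → C_1 maps a triangle to the signed sum of its edges. For instance
  ∂PQT = QT − PT + PQ,
  ∂PRS = RS − PS + PR.
This gives a 27×18 integer matrix of rank 17; reducing to Smith normal form yields diagonal entries (1,1,1,1,1,1,1,1,1,1,1,1,1,1,1,1,1).

Reading off H_k = ker ∂_k / im ∂_{k+1}:

  H_0: rank C_0 − rank ∂_1 = 9 − 8 = 1, and the invariant factors of ∂_1 are all 1, so H_0 = Z.
  H_1: rank ker ∂_1 − rank ∂_2 = (27 − 8) − 17 = 2, and the invariant factors of ∂_2 are all 1, so H_1 = Z^2.
  H_2: rank ker ∂_2 − rank ∂_3 = (18 − 17) − 0 = 1, and there is no ∂_3, so H_2 = Z.

As a check, the Euler characteristic is 9 − 27 + 18 = 0, which agrees with 1 − 2 + 1 = 0.
(K is a triangulation of the torus T^2.)

Hence the Betti numbers are b_0 = 1, b_1 = 2, b_2 = 1.

b_0 = 1, b_1 = 2, b_2 = 1.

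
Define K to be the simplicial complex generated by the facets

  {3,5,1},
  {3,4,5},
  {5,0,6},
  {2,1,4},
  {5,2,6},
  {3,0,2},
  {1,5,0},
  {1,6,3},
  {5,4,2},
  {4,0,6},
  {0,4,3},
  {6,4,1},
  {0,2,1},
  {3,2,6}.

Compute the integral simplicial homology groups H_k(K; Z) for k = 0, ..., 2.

H_0 ≅ Z,  H_1 ≅ Z^2,  H_2 ≅ Z.

We work with the vertex ordering 0 < 1 < 2 < 3 < 4 < 5 < 6. The simplices of K, each written with vertices in increasing order, are:

  0-simplices (7): [0], [1], [2], [3], [4], [5], [6]
  1-simplices (21): [0,1], [0,2], [0,3], [0,4], [0,5], [0,6], [1,2], [1,3], [1,4], [1,5], [1,6], [2,3], [2,4], [2,5], [2,6], [3,4], [3,5], [3,6], [4,5], [4,6], [5,6]
  2-simplices (14): [0,1,2], [0,1,5], [0,2,3], [0,3,4], [0,4,6], [0,5,6], [1,2,4], [1,3,5], [1,3,6], [1,4,6], [2,3,6], [2,4,5], [2,5,6], [3,4,5]

giving chain groups C_0 ≅ Z^7, C_1 ≅ Z^21, C_2 ≅ Z^14.

∂_1: C_1 → C_0 maps an edge to its endpoints' difference, ∂[p,q] = q − p. For instance
  ∂[2,5] = [5] − [2].
As a 7×21 matrix over Z this has rank 6, with invariant factors (1,1,1,1,1,1).

Boundary ∂_2: C_2 → C_1 sends each 2-simplex [p,q,r] to [q,r] − [p,r] + [p,q]. For instance
  ∂[1,3,6] = [3,6] − [1,6] + [1,3],
  ∂[0,4,6] = [4,6] − [0,6] + [0,4].
The 21×14 boundary matrix has rank 13 and Smith normal form diag(1,1,1,1,1,1,1,1,1,1,1,1,1).

From H_k ≅ ker(∂_k) / im(∂_{k+1}) we obtain:

  H_0: rank C_0 − rank ∂_1 = 7 − 6 = 1, and the invariant factors of ∂_1 are all 1, so H_0 = Z.
  H_1: rank ker ∂_1 − rank ∂_2 = (21 − 6) − 13 = 2, and the invariant factors of ∂_2 are all 1, so H_1 = Z^2.
  H_2: rank ker ∂_2 − rank ∂_3 = (14 − 13) − 0 = 1, and there is no ∂_3, so H_2 = Z.

(K is a triangulation of the torus T^2.)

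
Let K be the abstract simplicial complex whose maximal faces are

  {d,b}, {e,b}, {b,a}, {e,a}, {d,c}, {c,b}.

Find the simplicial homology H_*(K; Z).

K has 5 vertices, 6 edges.
rank ∂_0 = 0, rank ∂_1 = 4 ⇒ b_0 = 5 − 0 − 4 = 1; all invariant factors of ∂_1 are 1 so no torsion. So H_0 ≅ Z.
rank ∂_1 = 4, rank ∂_2 = 0 ⇒ b_1 = 6 − 4 − 0 = 2. So H_1 ≅ Z^2.

H_0 = Z,  H_1 = Z^2.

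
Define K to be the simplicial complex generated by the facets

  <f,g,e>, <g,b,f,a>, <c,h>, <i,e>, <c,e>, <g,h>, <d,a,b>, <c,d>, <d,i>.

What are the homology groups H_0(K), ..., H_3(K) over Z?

H_0 = Z,  H_1 = Z^3,  H_2 = 0,  H_3 = 0.

Fix the vertex order a < b < c < d < e < f < g < h < i and write every simplex with vertices in increasing order. Then dim K = 3 and the simplices of K are:

  0-simplices (9): a, b, c, d, e, f, g, h, i
  1-simplices (16): ab, ad, af, ag, bd, bf, bg, cd, ce, ch, di, ef, eg, ei, fg, gh
  2-simplices (6): abd, abf, abg, afg, bfg, efg
  3-simplices (1): abfg

giving chain groups C_0 ≅ Z^9, C_1 ≅ Z^16, C_2 ≅ Z^6, C_3 ≅ Z^1.

Boundary ∂_1: C_1 → C_0 sends each edge [p,q] (with p < q) to q − p. For instance
  ∂ab = b − a.
The 9×16 boundary matrix has rank 8 and Smith normal form diag(1,1,1,1,1,1,1,1).

∂_2: C_2 → C_1 sends each 2-simplex [p,q,r] to [q,r] − [p,r] + [p,q]. For instance
  ∂abg = bg − ag + ab,
  ∂abd = bd − ad + ab.
The 16×6 boundary matrix has rank 5 and Smith normal form diag(1,1,1,1,1).

∂_3: C_3 → C_2 sends each 3-simplex σ to the alternating sum Σ_i (−1)^i (σ with its i-th vertex removed). For instance
  ∂abfg = bfg − afg + abg − abf.
This gives a 6×1 integer matrix of rank 1; reducing to Smith normal form yields diagonal entries (1).

From H_k ≅ ker(∂_k) / im(∂_{k+1}) we obtain:

  H_0: rank C_0 − rank ∂_1 = 9 − 8 = 1, and the invariant factors of ∂_1 are all 1, so H_0 ≅ Z.
  H_1: rank ker ∂_1 − rank ∂_2 = (16 − 8) − 5 = 3, and the invariant factors of ∂_2 are all 1, so H_1 ≅ Z^3.
  H_2: rank ker ∂_2 − rank ∂_3 = (6 − 5) − 1 = 0, and the invariant factors of ∂_3 are all 1, so H_2 ≅ 0.
  H_3: rank ker ∂_3 − rank ∂_4 = (1 − 1) − 0 = 0, and there is no ∂_4, so H_3 ≅ 0.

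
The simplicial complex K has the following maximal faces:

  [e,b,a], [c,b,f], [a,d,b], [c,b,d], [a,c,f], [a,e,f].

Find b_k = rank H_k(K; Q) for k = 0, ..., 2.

b_0 = 1, b_1 = 1, b_2 = 0.

K has 6 vertices, 12 edges, 6 triangles.
rank ∂_0 = 0, rank ∂_1 = 5 ⇒ b_0 = 6 − 0 − 5 = 1; all invariant factors of ∂_1 are 1 so no torsion. So H_0 ≅ Z.
rank ∂_1 = 5, rank ∂_2 = 6 ⇒ b_1 = 12 − 5 − 6 = 1; all invariant factors of ∂_2 are 1 so no torsion. So H_1 ≅ Z.
rank ∂_2 = 6, rank ∂_3 = 0 ⇒ b_2 = 6 − 6 − 0 = 0. So H_2 ≅ 0.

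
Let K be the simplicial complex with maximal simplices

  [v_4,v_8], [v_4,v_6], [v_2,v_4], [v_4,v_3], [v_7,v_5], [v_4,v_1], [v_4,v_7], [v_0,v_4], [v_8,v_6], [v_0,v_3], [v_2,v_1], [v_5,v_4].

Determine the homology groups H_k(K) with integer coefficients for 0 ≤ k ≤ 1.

We work with the vertex ordering v_0 < v_1 < v_2 < v_3 < v_4 < v_5 < v_6 < v_7 < v_8. The simplices of K, each written with vertices in increasing order, are:

  0-simplices (9): [v_0], [v_1], [v_2], [v_3], [v_4], [v_5], [v_6], [v_7], [v_8]
  1-simplices (12): [v_0,v_3], [v_0,v_4], [v_1,v_2], [v_1,v_4], [v_2,v_4], [v_3,v_4], [v_4,v_5], [v_4,v_6], [v_4,v_7], [v_4,v_8], [v_5,v_7], [v_6,v_8]

Hence C_0 ≅ Z^9, C_1 ≅ Z^12.

∂_1: C_1 → C_0 sends each edge [p,q] (with p < q) to q − p.
The resulting 9×12 matrix has rank 8, and its Smith normal form has invariant factors (1,1,1,1,1,1,1,1).

Reading off H_k = ker ∂_k / im ∂_{k+1}:

  H_0: rank C_0 − rank ∂_1 = 9 − 8 = 1, and the invariant factors of ∂_1 are all 1, so H_0 ≅ Z.
  H_1: rank ker ∂_1 − rank ∂_2 = (12 − 8) − 0 = 4, and there is no ∂_2, so H_1 ≅ Z^4.

As a check, the Euler characteristic is 9 − 12 = -3, which agrees with 1 − 4 = -3.
(K is a triangulation of a wedge of 4 circles.)

H_0 = Z,  H_1 = Z^4.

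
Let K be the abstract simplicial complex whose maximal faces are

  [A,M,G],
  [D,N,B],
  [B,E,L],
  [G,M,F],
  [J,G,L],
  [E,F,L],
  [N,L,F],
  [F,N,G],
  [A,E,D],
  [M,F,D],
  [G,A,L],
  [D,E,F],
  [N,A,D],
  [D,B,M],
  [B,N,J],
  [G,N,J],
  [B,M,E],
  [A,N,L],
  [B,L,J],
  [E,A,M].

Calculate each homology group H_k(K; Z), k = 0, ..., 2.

Order the vertices as A < B < D < E < F < G < J < L < M < N. Listing each simplex with vertices in this order, K has dimension 2 with simplices:

  0-simplices (10): A, B, D, E, F, G, J, L, M, N
  1-simplices (30): AD, AE, AG, AL, AM, AN, BD, BE, BJ, BL, BM, BN, DE, DF, DM, DN, EF, EL, EM, FG, FL, FM, FN, GJ, GL, GM, GN, JL, JN, LN
  2-simplices (20): ADE, ADN, AEM, AGL, AGM, ALN, BDM, BDN, BEL, BEM, BJL, BJN, DEF, DFM, EFL, FGM, FGN, FLN, GJL, GJN

giving chain groups C_0 ≅ Z^10, C_1 ≅ Z^30, C_2 ≅ Z^20.

The boundary map ∂_1: C_1 → C_0 maps an edge to its endpoints' difference, ∂[p,q] = q − p. For instance
  ∂JL = L − J.
This gives a 10×30 integer matrix of rank 9; reducing to Smith normal form yields diagonal entries (1,1,1,1,1,1,1,1,1).

The boundary map ∂_2: C_2 → C_1 acts by ∂[p,q,r] = [q,r] − [p,r] + [p,q]. For instance
  ∂ADE = DE − AE + AD,
  ∂DEF = EF − DF + DE.
This gives a 30×20 integer matrix of rank 20; reducing to Smith normal form yields diagonal entries (1,1,1,1,1,1,1,1,1,1,1,1,1,1,1,1,1,1,1,2).

Reading off H_k = ker ∂_k / im ∂_{k+1}:

  H_0: rank C_0 − rank ∂_1 = 10 − 9 = 1, and the invariant factors of ∂_1 are all 1, so H_0 = Z.
  H_1: rank ker ∂_1 − rank ∂_2 = (30 − 9) − 20 = 1, and ∂_2 has invariant factor 2 > 1, so H_1 = Z ⊕ Z_2.
  H_2: rank ker ∂_2 − rank ∂_3 = (20 − 20) − 0 = 0, and there is no ∂_3, so H_2 = 0.

H_0 = Z,  H_1 = Z ⊕ Z_2,  H_2 = 0.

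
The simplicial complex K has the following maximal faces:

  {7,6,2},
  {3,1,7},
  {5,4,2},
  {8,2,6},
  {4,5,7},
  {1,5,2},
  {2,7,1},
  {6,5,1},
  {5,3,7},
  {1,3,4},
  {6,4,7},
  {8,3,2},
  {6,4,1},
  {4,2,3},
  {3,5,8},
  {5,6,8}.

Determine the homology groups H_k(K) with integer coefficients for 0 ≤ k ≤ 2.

Order the vertices as 1 < 2 < 3 < 4 < 5 < 6 < 7 < 8. Listing each simplex with vertices in this order, K has dimension 2 with simplices:

  0-simplices (8): [1], [2], [3], [4], [5], [6], [7], [8]
  1-simplices (24): (24 of them)
  2-simplices (16): [1,2,5], [1,2,7], [1,3,4], [1,3,7], [1,4,6], [1,5,6], [2,3,4], [2,3,8], [2,4,5], [2,6,7], [2,6,8], [3,5,7], [3,5,8], [4,5,7], [4,6,7], [5,6,8]

Hence C_0 ≅ Z^8, C_1 ≅ Z^24, C_2 ≅ Z^16.

The boundary map ∂_1: C_1 → C_0 sends each edge [p,q] (with p < q) to q − p.
The 8×24 boundary matrix has rank 7 and Smith normal form diag(1,1,1,1,1,1,1).

Boundary ∂_2: C_2 → C_1 sends each 2-simplex [p,q,r] to [q,r] − [p,r] + [p,q]. For instance
  ∂[2,6,7] = [6,7] − [2,7] + [2,6],
  ∂[2,3,4] = [3,4] − [2,4] + [2,3].
This gives a 24×16 integer matrix of rank 15; reducing to Smith normal form yields diagonal entries (1,1,1,1,1,1,1,1,1,1,1,1,1,1,1).

Now H_k = ker ∂_k / im ∂_{k+1}, so:

  H_0: rank C_0 − rank ∂_1 = 8 − 7 = 1, and the invariant factors of ∂_1 are all 1, so H_0 ≅ Z.
  H_1: rank ker ∂_1 − rank ∂_2 = (24 − 7) − 15 = 2, and the invariant factors of ∂_2 are all 1, so H_1 ≅ Z^2.
  H_2: rank ker ∂_2 − rank ∂_3 = (16 − 15) − 0 = 1, and there is no ∂_3, so H_2 ≅ Z.

(K is a triangulation of the torus T^2.)

H_0 ≅ Z,  H_1 ≅ Z^2,  H_2 ≅ Z.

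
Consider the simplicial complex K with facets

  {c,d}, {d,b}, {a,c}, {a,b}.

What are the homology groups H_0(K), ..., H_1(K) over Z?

H_0 = Z,  H_1 = Z.

We work with the vertex ordering a < b < c < d. The simplices of K, each written with vertices in increasing order, are:

  0-simplices (4): a, b, c, d
  1-simplices (4): ab, ac, bd, cd

giving chain groups C_0 ≅ Z^4, C_1 ≅ Z^4.

Boundary ∂_1: C_1 → C_0 is given by ∂[p,q] = [q] − [p].
This gives a 4×4 integer matrix of rank 3; reducing to Smith normal form yields diagonal entries (1,1,1).

From H_k ≅ ker(∂_k) / im(∂_{k+1}) we obtain:

  H_0: rank C_0 − rank ∂_1 = 4 − 3 = 1, and the invariant factors of ∂_1 are all 1, so H_0 ≅ Z.
  H_1: rank ker ∂_1 − rank ∂_2 = (4 − 3) − 0 = 1, and there is no ∂_2, so H_1 ≅ Z.

As a check, the Euler characteristic is 4 − 4 = 0, which agrees with 1 − 1 = 0.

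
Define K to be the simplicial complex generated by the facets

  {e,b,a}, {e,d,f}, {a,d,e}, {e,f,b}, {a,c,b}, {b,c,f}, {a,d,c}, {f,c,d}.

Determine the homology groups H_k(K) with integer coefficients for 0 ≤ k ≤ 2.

We work with the vertex ordering a < b < c < d < e < f. The simplices of K, each written with vertices in increasing order, are:

  0-simplices (6): a, b, c, d, e, f
  1-simplices (12): ab, ac, ad, ae, bc, be, bf, cd, cf, de, df, ef
  2-simplices (8): abc, abe, acd, ade, bcf, bef, cdf, def

so the chain groups are C_0 ≅ Z^6, C_1 ≅ Z^12, C_2 ≅ Z^8.

The boundary map ∂_1: C_1 → C_0 is given by ∂[p,q] = [q] − [p].
As a 6×12 matrix over Z this has rank 5, with invariant factors (1,1,1,1,1).

Boundary ∂_2: C_2 → C_1 sends each 2-simplex [p,q,r] to [q,r] − [p,r] + [p,q]. For instance
  ∂bcf = cf − bf + bc,
  ∂abc = bc − ac + ab.
The resulting 12×8 matrix has rank 7, and its Smith normal form has invariant factors (1,1,1,1,1,1,1).

Reading off H_k = ker ∂_k / im ∂_{k+1}:

  H_0: rank C_0 − rank ∂_1 = 6 − 5 = 1, and the invariant factors of ∂_1 are all 1, so H_0 = Z.
  H_1: rank ker ∂_1 − rank ∂_2 = (12 − 5) − 7 = 0, and the invariant factors of ∂_2 are all 1, so H_1 = 0.
  H_2: rank ker ∂_2 − rank ∂_3 = (8 − 7) − 0 = 1, and there is no ∂_3, so H_2 = Z.

As a check, the Euler characteristic is 6 − 12 + 8 = 2, which agrees with 1 − 0 + 1 = 2.

H_0 = Z,  H_1 = 0,  H_2 = Z.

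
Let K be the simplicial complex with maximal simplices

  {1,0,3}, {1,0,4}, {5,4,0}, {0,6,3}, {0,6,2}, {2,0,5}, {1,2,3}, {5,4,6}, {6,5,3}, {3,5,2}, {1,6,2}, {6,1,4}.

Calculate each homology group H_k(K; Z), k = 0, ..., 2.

H_0 = Z,  H_1 = Z/2,  H_2 = 0.

Order the vertices as 0 < 1 < 2 < 3 < 4 < 5 < 6. Listing each simplex with vertices in this order, K has dimension 2 with simplices:

  0-simplices (7): [0], [1], [2], [3], [4], [5], [6]
  1-simplices (18): [0,1], [0,2], [0,3], [0,4], [0,5], [0,6], [1,2], [1,3], [1,4], [1,6], [2,3], [2,5], [2,6], [3,5], [3,6], [4,5], [4,6], [5,6]
  2-simplices (12): [0,1,3], [0,1,4], [0,2,5], [0,2,6], [0,3,6], [0,4,5], [1,2,3], [1,2,6], [1,4,6], [2,3,5], [3,5,6], [4,5,6]

so the chain groups are C_0 ≅ Z^7, C_1 ≅ Z^18, C_2 ≅ Z^12.

Boundary ∂_1: C_1 → C_0 maps an edge to its endpoints' difference, ∂[p,q] = q − p. For instance
  ∂[1,4] = [4] − [1].
This gives a 7×18 integer matrix of rank 6; reducing to Smith normal form yields diagonal entries (1,1,1,1,1,1).

The boundary map ∂_2: C_2 → C_1 maps a triangle to the signed sum of its edges. For instance
  ∂[2,3,5] = [3,5] − [2,5] + [2,3],
  ∂[0,1,4] = [1,4] − [0,4] + [0,1].
The resulting 18×12 matrix has rank 12, and its Smith normal form has invariant factors (1,1,1,1,1,1,1,1,1,1,1,2).

From H_k ≅ ker(∂_k) / im(∂_{k+1}) we obtain:

  H_0: rank C_0 − rank ∂_1 = 7 − 6 = 1, and the invariant factors of ∂_1 are all 1, so H_0 ≅ Z.
  H_1: rank ker ∂_1 − rank ∂_2 = (18 − 6) − 12 = 0, and ∂_2 has invariant factor 2 > 1, so H_1 ≅ Z/2.
  H_2: rank ker ∂_2 − rank ∂_3 = (12 − 12) − 0 = 0, and there is no ∂_3, so H_2 ≅ 0.

As a check, the Euler characteristic is 7 − 18 + 12 = 1, which agrees with 1 − 0 + 0 = 1.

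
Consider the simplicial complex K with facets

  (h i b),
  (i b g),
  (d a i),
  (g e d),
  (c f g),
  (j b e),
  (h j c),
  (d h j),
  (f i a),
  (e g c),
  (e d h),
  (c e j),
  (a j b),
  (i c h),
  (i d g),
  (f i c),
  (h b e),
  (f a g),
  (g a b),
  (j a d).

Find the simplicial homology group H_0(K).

H_0 = Z.

K has 10 vertices, 30 edges, 20 triangles.
rank ∂_0 = 0, rank ∂_1 = 9 ⇒ b_0 = 10 − 0 − 9 = 1; all invariant factors of ∂_1 are 1 so no torsion. So H_0 ≅ Z.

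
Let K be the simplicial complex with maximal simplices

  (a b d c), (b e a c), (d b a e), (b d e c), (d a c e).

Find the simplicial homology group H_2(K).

Order the vertices as a < b < c < d < e. Listing each simplex with vertices in this order, K has dimension 3 with simplices:

  0-simplices (5): a, b, c, d, e
  1-simplices (10): ab, ac, ad, ae, bc, bd, be, cd, ce, de
  2-simplices (10): abc, abd, abe, acd, ace, ade, bcd, bce, bde, cde
  3-simplices (5): abcd, abce, abde, acde, bcde

so the chain groups are C_0 ≅ Z^5, C_1 ≅ Z^10, C_2 ≅ Z^10, C_3 ≅ Z^5.

∂_1: C_1 → C_0 maps an edge to its endpoints' difference, ∂[p,q] = q − p. For instance
  ∂ac = c − a.
The resulting 5×10 matrix has rank 4, and its Smith normal form has invariant factors (1,1,1,1).

∂_2: C_2 → C_1 acts by ∂[p,q,r] = [q,r] − [p,r] + [p,q]. For instance
  ∂ade = de − ae + ad,
  ∂abe = be − ae + ab.
The resulting 10×10 matrix has rank 6, and its Smith normal form has invariant factors (1,1,1,1,1,1).

∂_3: C_3 → C_2 sends each 3-simplex σ to the alternating sum Σ_i (−1)^i (σ with its i-th vertex removed). For instance
  ∂bcde = cde − bde + bce − bcd,
  ∂abde = bde − ade + abe − abd.
The resulting 10×5 matrix has rank 4, and its Smith normal form has invariant factors (1,1,1,1).

Computing H_k = (kernel of ∂_k) / (image of ∂_{k+1}):

  H_2: rank ker ∂_2 − rank ∂_3 = (10 − 6) − 4 = 0, and the invariant factors of ∂_3 are all 1, so H_2 = 0.

H_2 ≅ 0.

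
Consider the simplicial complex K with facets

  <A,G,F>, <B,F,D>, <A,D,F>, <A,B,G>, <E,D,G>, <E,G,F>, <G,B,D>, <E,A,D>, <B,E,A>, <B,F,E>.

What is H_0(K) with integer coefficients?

K has 6 vertices, 15 edges, 10 triangles.
rank ∂_0 = 0, rank ∂_1 = 5 ⇒ b_0 = 6 − 0 − 5 = 1; all invariant factors of ∂_1 are 1 so no torsion. So H_0 = Z.

H_0 ≅ Z.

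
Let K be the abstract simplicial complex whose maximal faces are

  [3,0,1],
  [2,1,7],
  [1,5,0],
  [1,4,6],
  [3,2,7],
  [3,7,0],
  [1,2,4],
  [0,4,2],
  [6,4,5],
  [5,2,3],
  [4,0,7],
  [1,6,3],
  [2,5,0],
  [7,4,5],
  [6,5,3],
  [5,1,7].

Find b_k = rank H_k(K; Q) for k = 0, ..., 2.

b_0 = 1, b_1 = 2, b_2 = 1.

K has 8 vertices, 24 edges, 16 triangles.
rank ∂_0 = 0, rank ∂_1 = 7 ⇒ b_0 = 8 − 0 − 7 = 1; all invariant factors of ∂_1 are 1 so no torsion. So H_0 = Z.
rank ∂_1 = 7, rank ∂_2 = 15 ⇒ b_1 = 24 − 7 − 15 = 2; all invariant factors of ∂_2 are 1 so no torsion. So H_1 = Z^2.
rank ∂_2 = 15, rank ∂_3 = 0 ⇒ b_2 = 16 − 15 − 0 = 1. So H_2 = Z.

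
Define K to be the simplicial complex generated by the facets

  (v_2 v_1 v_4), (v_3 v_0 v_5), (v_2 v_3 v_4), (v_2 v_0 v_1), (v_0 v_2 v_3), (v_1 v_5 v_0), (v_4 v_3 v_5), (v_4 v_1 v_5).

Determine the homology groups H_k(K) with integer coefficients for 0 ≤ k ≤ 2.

H_0 ≅ Z,  H_1 = 0,  H_2 ≅ Z.

Take the total order v_0 < v_1 < v_2 < v_3 < v_4 < v_5 on the vertex set. Then K (dimension 2) consists of the simplices:

  0-simplices (6): [v_0], [v_1], [v_2], [v_3], [v_4], [v_5]
  1-simplices (12): [v_0,v_1], [v_0,v_2], [v_0,v_3], [v_0,v_5], [v_1,v_2], [v_1,v_4], [v_1,v_5], [v_2,v_3], [v_2,v_4], [v_3,v_4], [v_3,v_5], [v_4,v_5]
  2-simplices (8): [v_0,v_1,v_2], [v_0,v_1,v_5], [v_0,v_2,v_3], [v_0,v_3,v_5], [v_1,v_2,v_4], [v_1,v_4,v_5], [v_2,v_3,v_4], [v_3,v_4,v_5]

so the chain groups are C_0 ≅ Z^6, C_1 ≅ Z^12, C_2 ≅ Z^8.

The boundary map ∂_1: C_1 → C_0 sends each edge [p,q] (with p < q) to q − p. For instance
  ∂[v_1,v_5] = [v_5] − [v_1].
The 6×12 boundary matrix has rank 5 and Smith normal form diag(1,1,1,1,1).

∂_2: C_2 → C_1 sends each 2-simplex [p,q,r] to [q,r] − [p,r] + [p,q]. For instance
  ∂[v_0,v_2,v_3] = [v_2,v_3] − [v_0,v_3] + [v_0,v_2],
  ∂[v_0,v_1,v_5] = [v_1,v_5] − [v_0,v_5] + [v_0,v_1].
This gives a 12×8 integer matrix of rank 7; reducing to Smith normal form yields diagonal entries (1,1,1,1,1,1,1).

Now H_k = ker ∂_k / im ∂_{k+1}, so:

  H_0: rank C_0 − rank ∂_1 = 6 − 5 = 1, and the invariant factors of ∂_1 are all 1, so H_0 ≅ Z.
  H_1: rank ker ∂_1 − rank ∂_2 = (12 − 5) − 7 = 0, and the invariant factors of ∂_2 are all 1, so H_1 ≅ 0.
  H_2: rank ker ∂_2 − rank ∂_3 = (8 − 7) − 0 = 1, and there is no ∂_3, so H_2 ≅ Z.

As a check, the Euler characteristic is 6 − 12 + 8 = 2, which agrees with 1 − 0 + 1 = 2.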